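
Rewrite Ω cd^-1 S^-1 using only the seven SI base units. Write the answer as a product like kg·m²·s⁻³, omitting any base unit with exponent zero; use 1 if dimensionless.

Ω = kg·m²·s⁻³·A⁻².
S = kg⁻¹·m⁻²·s³·A².
So S⁻¹ = kg·m²·s⁻³·A⁻².
Combining: Ω·cd⁻¹·S⁻¹ = (kg·m²·s⁻³·A⁻²) · cd⁻¹ · (kg·m²·s⁻³·A⁻²) = kg²·m⁴·s⁻⁶·A⁻⁴·cd⁻¹.

kg²·m⁴·s⁻⁶·A⁻⁴·cd⁻¹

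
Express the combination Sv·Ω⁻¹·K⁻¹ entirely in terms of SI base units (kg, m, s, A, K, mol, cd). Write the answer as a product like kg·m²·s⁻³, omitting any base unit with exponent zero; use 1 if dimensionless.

kg⁻¹·s·A²·K⁻¹

Sv = J/kg (equivalent dose = energy per mass),
    = m²·s⁻².
Ω = V/A (resistance = voltage per current),
    = kg·m²·s⁻³·A⁻².
So Ω⁻¹ = kg⁻¹·m⁻²·s³·A².
Combining: Sv·Ω⁻¹·K⁻¹ = (m²·s⁻²) · (kg⁻¹·m⁻²·s³·A²) · K⁻¹ = kg⁻¹·s·A²·K⁻¹.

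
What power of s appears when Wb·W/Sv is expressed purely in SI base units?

Sv = m²·s⁻².
So Sv⁻¹ = m⁻²·s².
Wb = kg·m²·s⁻²·A⁻¹.
W = kg·m²·s⁻³.
Combining: Sv⁻¹·Wb·W = (m⁻²·s²) · (kg·m²·s⁻²·A⁻¹) · (kg·m²·s⁻³) = kg²·m²·s⁻³·A⁻¹.
The exponent of s is -3.

-3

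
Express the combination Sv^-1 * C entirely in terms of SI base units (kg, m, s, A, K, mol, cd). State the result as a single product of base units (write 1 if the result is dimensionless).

m⁻²·s³·A

Sv = m²·s⁻².
So Sv⁻¹ = m⁻²·s².
C = s·A.
Combining: Sv⁻¹·C = (m⁻²·s²) · (s·A) = m⁻²·s³·A.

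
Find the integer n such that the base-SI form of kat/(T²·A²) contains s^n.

T = Wb/m² (flux density = flux per area),
    = kg·s⁻²·A⁻¹.
So T⁻² = kg⁻²·s⁴·A².
kat = mol/s = s⁻¹·mol (catalytic activity).
Combining: T⁻²·kat·A⁻² = (kg⁻²·s⁴·A²) · (s⁻¹·mol) · A⁻² = kg⁻²·s³·mol.
The exponent of s is 3.

3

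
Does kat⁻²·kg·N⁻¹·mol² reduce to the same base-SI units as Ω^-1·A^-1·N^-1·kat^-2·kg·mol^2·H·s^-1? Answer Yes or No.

Left side:
  kat = s⁻¹·mol.
  So kat⁻² = s²·mol⁻².
  N = kg·m·s⁻².
  So N⁻¹ = kg⁻¹·m⁻¹·s².
  Combining: kat⁻²·kg·N⁻¹·mol² = (s²·mol⁻²) · kg · (kg⁻¹·m⁻¹·s²) · mol² = m⁻¹·s⁴.
Right side:
  Ω = kg·m²·s⁻³·A⁻².
  So Ω⁻¹ = kg⁻¹·m⁻²·s³·A².
  N = kg·m·s⁻².
  So N⁻¹ = kg⁻¹·m⁻¹·s².
  kat = s⁻¹·mol.
  So kat⁻² = s²·mol⁻².
  H = kg·m²·s⁻²·A⁻².
  Combining: Ω⁻¹·A⁻¹·N⁻¹·kat⁻²·kg·mol²·H·s⁻¹ = (kg⁻¹·m⁻²·s³·A²) · A⁻¹ · (kg⁻¹·m⁻¹·s²) · (s²·mol⁻²) · kg · mol² · (kg·m²·s⁻²·A⁻²) · s⁻¹ = m⁻¹·s⁴·A⁻¹.
Left is m⁻¹·s⁴; right is m⁻¹·s⁴·A⁻¹ — different.

No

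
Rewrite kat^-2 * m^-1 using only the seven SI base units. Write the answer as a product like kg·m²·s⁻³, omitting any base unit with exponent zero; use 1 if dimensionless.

m⁻¹·s²·mol⁻²

kat = mol/s = s⁻¹·mol (catalytic activity).
So kat⁻² = s²·mol⁻².
Combining: kat⁻²·m⁻¹ = (s²·mol⁻²) · m⁻¹ = m⁻¹·s²·mol⁻².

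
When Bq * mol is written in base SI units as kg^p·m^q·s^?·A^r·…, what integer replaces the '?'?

Bq = s⁻¹.
Combining: Bq·mol = s⁻¹ · mol = s⁻¹·mol.
The exponent of s is -1.

-1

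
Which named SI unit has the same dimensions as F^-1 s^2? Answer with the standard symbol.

F = C/V (capacitance = charge per voltage),
    = A·s/(kg·m²·s⁻³·A⁻¹) (substituting C and V),
    = kg⁻¹·m⁻²·s⁴·A².
So F⁻¹ = kg·m²·s⁻⁴·A⁻².
Combining: F⁻¹·s² = (kg·m²·s⁻⁴·A⁻²) · s² = kg·m²·s⁻²·A⁻².
kg·m²·s⁻²·A⁻² is the base-SI form of the henry.

H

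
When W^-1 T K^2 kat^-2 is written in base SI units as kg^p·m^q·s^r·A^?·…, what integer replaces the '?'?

-1

W = kg·m²·s⁻³.
So W⁻¹ = kg⁻¹·m⁻²·s³.
T = kg·s⁻²·A⁻¹.
kat = s⁻¹·mol.
So kat⁻² = s²·mol⁻².
Combining: W⁻¹·T·K²·kat⁻² = (kg⁻¹·m⁻²·s³) · (kg·s⁻²·A⁻¹) · K² · (s²·mol⁻²) = m⁻²·s³·A⁻¹·K²·mol⁻².
The exponent of A is -1.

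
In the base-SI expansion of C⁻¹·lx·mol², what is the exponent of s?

C = s·A.
So C⁻¹ = s⁻¹·A⁻¹.
lx = m⁻²·cd.
Combining: C⁻¹·lx·mol² = (s⁻¹·A⁻¹) · (m⁻²·cd) · mol² = m⁻²·s⁻¹·A⁻¹·mol²·cd.
The exponent of s is -1.

-1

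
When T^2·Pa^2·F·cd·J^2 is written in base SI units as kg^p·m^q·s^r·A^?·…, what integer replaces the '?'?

0

T = kg·s⁻²·A⁻¹.
So T² = kg²·s⁻⁴·A⁻².
Pa = kg·m⁻¹·s⁻².
So Pa² = kg²·m⁻²·s⁻⁴.
F = kg⁻¹·m⁻²·s⁴·A².
J = kg·m²·s⁻².
So J² = kg²·m⁴·s⁻⁴.
Combining: T²·Pa²·F·cd·J² = (kg²·s⁻⁴·A⁻²) · (kg²·m⁻²·s⁻⁴) · (kg⁻¹·m⁻²·s⁴·A²) · cd · (kg²·m⁴·s⁻⁴) = kg⁵·s⁻⁸·cd.
The exponent of A is 0.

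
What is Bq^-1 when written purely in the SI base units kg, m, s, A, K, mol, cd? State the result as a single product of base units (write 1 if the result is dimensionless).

s

Bq = s⁻¹.
So Bq⁻¹ = s.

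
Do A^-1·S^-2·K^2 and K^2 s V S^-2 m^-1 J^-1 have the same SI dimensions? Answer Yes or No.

Left side:
  S = 1/Ω (conductance is reciprocal resistance),
      = kg⁻¹·m⁻²·s³·A².
  So S⁻² = kg²·m⁴·s⁻⁶·A⁻⁴.
  Combining: A⁻¹·S⁻²·K² = A⁻¹ · (kg²·m⁴·s⁻⁶·A⁻⁴) · K² = kg²·m⁴·s⁻⁶·A⁻⁵·K².
Right side:
  V = kg·m²·s⁻³·A⁻¹.
  S = kg⁻¹·m⁻²·s³·A².
  So S⁻² = kg²·m⁴·s⁻⁶·A⁻⁴.
  J = kg·m²·s⁻².
  So J⁻¹ = kg⁻¹·m⁻²·s².
  Combining: K²·s·V·S⁻²·m⁻¹·J⁻¹ = K² · s · (kg·m²·s⁻³·A⁻¹) · (kg²·m⁴·s⁻⁶·A⁻⁴) · m⁻¹ · (kg⁻¹·m⁻²·s²) = kg²·m³·s⁻⁶·A⁻⁵·K².
Left is kg²·m⁴·s⁻⁶·A⁻⁵·K²; right is kg²·m³·s⁻⁶·A⁻⁵·K² — different.

No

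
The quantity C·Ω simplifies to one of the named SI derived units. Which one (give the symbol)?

C = s·A.
Ω = kg·m²·s⁻³·A⁻².
Combining: C·Ω = (s·A) · (kg·m²·s⁻³·A⁻²) = kg·m²·s⁻²·A⁻¹.
kg·m²·s⁻²·A⁻¹ is the base-SI form of the weber.

Wb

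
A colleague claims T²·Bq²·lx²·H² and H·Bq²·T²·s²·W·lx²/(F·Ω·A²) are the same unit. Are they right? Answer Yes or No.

Yes

Left side:
  T = kg·s⁻²·A⁻¹.
  So T² = kg²·s⁻⁴·A⁻².
  Bq = s⁻¹.
  So Bq² = s⁻².
  lx = m⁻²·cd.
  So lx² = m⁻⁴·cd².
  H = kg·m²·s⁻²·A⁻².
  So H² = kg²·m⁴·s⁻⁴·A⁻⁴.
  Combining: T²·Bq²·lx²·H² = (kg²·s⁻⁴·A⁻²) · s⁻² · (m⁻⁴·cd²) · (kg²·m⁴·s⁻⁴·A⁻⁴) = kg⁴·s⁻¹⁰·A⁻⁶·cd².
Right side:
  H = Wb/A (inductance = flux per current),
      = kg·m²·s⁻²·A⁻².
  Bq = 1/s = s⁻¹ (activity is decays per second).
  So Bq² = s⁻².
  F = C/V (capacitance = charge per voltage),
      = A·s/(kg·m²·s⁻³·A⁻¹) (substituting C and V),
      = kg⁻¹·m⁻²·s⁴·A².
  So F⁻¹ = kg·m²·s⁻⁴·A⁻².
  T = Wb/m² (flux density = flux per area),
      = kg·s⁻²·A⁻¹.
  So T² = kg²·s⁻⁴·A⁻².
  Ω = V/A (resistance = voltage per current),
      = kg·m²·s⁻³·A⁻².
  So Ω⁻¹ = kg⁻¹·m⁻²·s³·A².
  W = J/s (power = energy per time),
      = kg·m²·s⁻³.
  lx = lm/m² (illuminance = luminous flux per area),
      = m⁻²·cd.
  So lx² = m⁻⁴·cd².
  Combining: H·Bq²·F⁻¹·T²·Ω⁻¹·s²·W·A⁻²·lx² = (kg·m²·s⁻²·A⁻²) · s⁻² · (kg·m²·s⁻⁴·A⁻²) · (kg²·s⁻⁴·A⁻²) · (kg⁻¹·m⁻²·s³·A²) · s² · (kg·m²·s⁻³) · A⁻² · (m⁻⁴·cd²) = kg⁴·s⁻¹⁰·A⁻⁶·cd².
Both reduce to kg⁴·s⁻¹⁰·A⁻⁶·cd².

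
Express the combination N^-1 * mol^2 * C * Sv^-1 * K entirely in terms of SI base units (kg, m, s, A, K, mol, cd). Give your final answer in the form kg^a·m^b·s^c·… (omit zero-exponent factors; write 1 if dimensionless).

N = kg·m/s² = kg·m·s⁻² (force = mass × acceleration).
So N⁻¹ = kg⁻¹·m⁻¹·s².
C = A·s = s·A (charge = current × time).
Sv = J/kg (equivalent dose = energy per mass),
    = m²·s⁻².
So Sv⁻¹ = m⁻²·s².
Combining: N⁻¹·mol²·C·Sv⁻¹·K = (kg⁻¹·m⁻¹·s²) · mol² · (s·A) · (m⁻²·s²) · K = kg⁻¹·m⁻³·s⁵·A·K·mol².

kg⁻¹·m⁻³·s⁵·A·K·mol²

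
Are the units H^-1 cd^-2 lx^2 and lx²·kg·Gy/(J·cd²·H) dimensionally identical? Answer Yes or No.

Yes

Left side:
  H = Wb/A (inductance = flux per current),
      = kg·m²·s⁻²·A⁻².
  So H⁻¹ = kg⁻¹·m⁻²·s²·A².
  lx = lm/m² (illuminance = luminous flux per area),
      = m⁻²·cd.
  So lx² = m⁻⁴·cd².
  Combining: H⁻¹·cd⁻²·lx² = (kg⁻¹·m⁻²·s²·A²) · cd⁻² · (m⁻⁴·cd²) = kg⁻¹·m⁻⁶·s²·A².
Right side:
  lx = m⁻²·cd.
  So lx² = m⁻⁴·cd².
  J = kg·m²·s⁻².
  So J⁻¹ = kg⁻¹·m⁻²·s².
  H = kg·m²·s⁻²·A⁻².
  So H⁻¹ = kg⁻¹·m⁻²·s²·A².
  Gy = m²·s⁻².
  Combining: lx²·J⁻¹·kg·cd⁻²·H⁻¹·Gy = (m⁻⁴·cd²) · (kg⁻¹·m⁻²·s²) · kg · cd⁻² · (kg⁻¹·m⁻²·s²·A²) · (m²·s⁻²) = kg⁻¹·m⁻⁶·s²·A².
Both reduce to kg⁻¹·m⁻⁶·s²·A².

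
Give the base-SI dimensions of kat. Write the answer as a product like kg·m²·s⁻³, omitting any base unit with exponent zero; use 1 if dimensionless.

s⁻¹·mol

kat = s⁻¹·mol.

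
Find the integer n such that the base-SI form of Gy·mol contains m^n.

2

Gy = J/kg (absorbed dose = energy per mass),
    = m²·s⁻².
Combining: Gy·mol = (m²·s⁻²) · mol = m²·s⁻²·mol.
The exponent of m is 2.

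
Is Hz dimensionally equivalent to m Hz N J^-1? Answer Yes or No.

Left side:
  Hz = s⁻¹.
Right side:
  Hz = 1/s = s⁻¹ (frequency is cycles per second).
  N = kg·m/s² = kg·m·s⁻² (force = mass × acceleration).
  J = N·m (work = force × distance),
      = kg·m²·s⁻².
  So J⁻¹ = kg⁻¹·m⁻²·s².
  Combining: m·Hz·N·J⁻¹ = m · s⁻¹ · (kg·m·s⁻²) · (kg⁻¹·m⁻²·s²) = s⁻¹.
Both reduce to s⁻¹.

Yes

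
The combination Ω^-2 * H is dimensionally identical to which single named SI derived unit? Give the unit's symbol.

Ω = kg·m²·s⁻³·A⁻².
So Ω⁻² = kg⁻²·m⁻⁴·s⁶·A⁴.
H = kg·m²·s⁻²·A⁻².
Combining: Ω⁻²·H = (kg⁻²·m⁻⁴·s⁶·A⁴) · (kg·m²·s⁻²·A⁻²) = kg⁻¹·m⁻²·s⁴·A².
kg⁻¹·m⁻²·s⁴·A² is the base-SI form of the farad.

F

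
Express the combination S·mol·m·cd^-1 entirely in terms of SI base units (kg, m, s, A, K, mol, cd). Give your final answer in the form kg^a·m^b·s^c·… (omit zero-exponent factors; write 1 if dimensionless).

kg⁻¹·m⁻¹·s³·A²·mol·cd⁻¹

S = 1/Ω (conductance is reciprocal resistance),
    = kg⁻¹·m⁻²·s³·A².
Combining: S·mol·m·cd⁻¹ = (kg⁻¹·m⁻²·s³·A²) · mol · m · cd⁻¹ = kg⁻¹·m⁻¹·s³·A²·mol·cd⁻¹.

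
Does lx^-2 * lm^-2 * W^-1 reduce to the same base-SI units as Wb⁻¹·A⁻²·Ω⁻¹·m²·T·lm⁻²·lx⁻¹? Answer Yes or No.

No

Left side:
  lx = lm/m² (illuminance = luminous flux per area),
      = m⁻²·cd.
  So lx⁻² = m⁴·cd⁻².
  lm = cd·sr = cd (luminous flux; sr is dimensionless).
  So lm⁻² = cd⁻².
  W = J/s (power = energy per time),
      = kg·m²·s⁻³.
  So W⁻¹ = kg⁻¹·m⁻²·s³.
  Combining: lx⁻²·lm⁻²·W⁻¹ = (m⁴·cd⁻²) · cd⁻² · (kg⁻¹·m⁻²·s³) = kg⁻¹·m²·s³·cd⁻⁴.
Right side:
  Wb = V·s (flux: a volt is a weber per second),
      = kg·m²·s⁻²·A⁻¹.
  So Wb⁻¹ = kg⁻¹·m⁻²·s²·A.
  Ω = V/A (resistance = voltage per current),
      = kg·m²·s⁻³·A⁻².
  So Ω⁻¹ = kg⁻¹·m⁻²·s³·A².
  T = Wb/m² (flux density = flux per area),
      = kg·s⁻²·A⁻¹.
  lm = cd·sr = cd (luminous flux; sr is dimensionless).
  So lm⁻² = cd⁻².
  lx = lm/m² (illuminance = luminous flux per area),
      = m⁻²·cd.
  So lx⁻¹ = m²·cd⁻¹.
  Combining: Wb⁻¹·A⁻²·Ω⁻¹·m²·T·lm⁻²·lx⁻¹ = (kg⁻¹·m⁻²·s²·A) · A⁻² · (kg⁻¹·m⁻²·s³·A²) · m² · (kg·s⁻²·A⁻¹) · cd⁻² · (m²·cd⁻¹) = kg⁻¹·s³·cd⁻³.
Left is kg⁻¹·m²·s³·cd⁻⁴; right is kg⁻¹·s³·cd⁻³ — different.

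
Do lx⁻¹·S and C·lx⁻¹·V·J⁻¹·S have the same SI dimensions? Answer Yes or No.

Left side:
  lx = lm/m² (illuminance = luminous flux per area),
      = m⁻²·cd.
  So lx⁻¹ = m²·cd⁻¹.
  S = 1/Ω (conductance is reciprocal resistance),
      = kg⁻¹·m⁻²·s³·A².
  Combining: lx⁻¹·S = (m²·cd⁻¹) · (kg⁻¹·m⁻²·s³·A²) = kg⁻¹·s³·A²·cd⁻¹.
Right side:
  C = s·A.
  lx = m⁻²·cd.
  So lx⁻¹ = m²·cd⁻¹.
  V = kg·m²·s⁻³·A⁻¹.
  J = kg·m²·s⁻².
  So J⁻¹ = kg⁻¹·m⁻²·s².
  S = kg⁻¹·m⁻²·s³·A².
  Combining: C·lx⁻¹·V·J⁻¹·S = (s·A) · (m²·cd⁻¹) · (kg·m²·s⁻³·A⁻¹) · (kg⁻¹·m⁻²·s²) · (kg⁻¹·m⁻²·s³·A²) = kg⁻¹·s³·A²·cd⁻¹.
Both reduce to kg⁻¹·s³·A²·cd⁻¹.

Yes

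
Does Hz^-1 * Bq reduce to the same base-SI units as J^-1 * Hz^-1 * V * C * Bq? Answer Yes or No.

Left side:
  Hz = 1/s = s⁻¹ (frequency is cycles per second).
  So Hz⁻¹ = s.
  Bq = 1/s = s⁻¹ (activity is decays per second).
  Combining: Hz⁻¹·Bq = s · s⁻¹ = 1.
Right side:
  J = N·m (work = force × distance),
      = kg·m²·s⁻².
  So J⁻¹ = kg⁻¹·m⁻²·s².
  Hz = 1/s = s⁻¹ (frequency is cycles per second).
  So Hz⁻¹ = s.
  V = W/A (potential = power per current),
      = kg·m²·s⁻³·A⁻¹.
  C = A·s = s·A (charge = current × time).
  Bq = 1/s = s⁻¹ (activity is decays per second).
  Combining: J⁻¹·Hz⁻¹·V·C·Bq = (kg⁻¹·m⁻²·s²) · s · (kg·m²·s⁻³·A⁻¹) · (s·A) · s⁻¹ = 1.
Both reduce to 1.

Yes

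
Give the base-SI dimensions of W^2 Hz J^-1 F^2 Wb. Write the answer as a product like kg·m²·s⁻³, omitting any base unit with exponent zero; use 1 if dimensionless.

s·A³

W = kg·m²·s⁻³.
So W² = kg²·m⁴·s⁻⁶.
Hz = s⁻¹.
J = kg·m²·s⁻².
So J⁻¹ = kg⁻¹·m⁻²·s².
F = kg⁻¹·m⁻²·s⁴·A².
So F² = kg⁻²·m⁻⁴·s⁸·A⁴.
Wb = kg·m²·s⁻²·A⁻¹.
Combining: W²·Hz·J⁻¹·F²·Wb = (kg²·m⁴·s⁻⁶) · s⁻¹ · (kg⁻¹·m⁻²·s²) · (kg⁻²·m⁻⁴·s⁸·A⁴) · (kg·m²·s⁻²·A⁻¹) = s·A³.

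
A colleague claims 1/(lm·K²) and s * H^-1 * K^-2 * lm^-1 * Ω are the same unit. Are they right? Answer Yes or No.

Yes

Left side:
  lm = cd·sr = cd (luminous flux; sr is dimensionless).
  So lm⁻¹ = cd⁻¹.
  Combining: lm⁻¹·K⁻² = cd⁻¹ · K⁻² = K⁻²·cd⁻¹.
Right side:
  H = kg·m²·s⁻²·A⁻².
  So H⁻¹ = kg⁻¹·m⁻²·s²·A².
  lm = cd.
  So lm⁻¹ = cd⁻¹.
  Ω = kg·m²·s⁻³·A⁻².
  Combining: s·H⁻¹·K⁻²·lm⁻¹·Ω = s · (kg⁻¹·m⁻²·s²·A²) · K⁻² · cd⁻¹ · (kg·m²·s⁻³·A⁻²) = K⁻²·cd⁻¹.
Both reduce to K⁻²·cd⁻¹.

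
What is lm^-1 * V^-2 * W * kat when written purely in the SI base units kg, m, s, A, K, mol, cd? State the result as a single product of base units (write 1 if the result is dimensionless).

lm = cd.
So lm⁻¹ = cd⁻¹.
V = kg·m²·s⁻³·A⁻¹.
So V⁻² = kg⁻²·m⁻⁴·s⁶·A².
W = kg·m²·s⁻³.
kat = s⁻¹·mol.
Combining: lm⁻¹·V⁻²·W·kat = cd⁻¹ · (kg⁻²·m⁻⁴·s⁶·A²) · (kg·m²·s⁻³) · (s⁻¹·mol) = kg⁻¹·m⁻²·s²·A²·mol·cd⁻¹.

kg⁻¹·m⁻²·s²·A²·mol·cd⁻¹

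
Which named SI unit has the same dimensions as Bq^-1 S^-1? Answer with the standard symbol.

H

Bq = 1/s = s⁻¹ (activity is decays per second).
So Bq⁻¹ = s.
S = 1/Ω (conductance is reciprocal resistance),
    = kg⁻¹·m⁻²·s³·A².
So S⁻¹ = kg·m²·s⁻³·A⁻².
Combining: Bq⁻¹·S⁻¹ = s · (kg·m²·s⁻³·A⁻²) = kg·m²·s⁻²·A⁻².
kg·m²·s⁻²·A⁻² is the base-SI form of the henry.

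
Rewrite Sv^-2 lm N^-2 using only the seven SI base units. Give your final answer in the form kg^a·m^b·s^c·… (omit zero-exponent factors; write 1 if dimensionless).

Sv = J/kg (equivalent dose = energy per mass),
    = m²·s⁻².
So Sv⁻² = m⁻⁴·s⁴.
lm = cd·sr = cd (luminous flux; sr is dimensionless).
N = kg·m/s² = kg·m·s⁻² (force = mass × acceleration).
So N⁻² = kg⁻²·m⁻²·s⁴.
Combining: Sv⁻²·lm·N⁻² = (m⁻⁴·s⁴) · cd · (kg⁻²·m⁻²·s⁴) = kg⁻²·m⁻⁶·s⁸·cd.

kg⁻²·m⁻⁶·s⁸·cd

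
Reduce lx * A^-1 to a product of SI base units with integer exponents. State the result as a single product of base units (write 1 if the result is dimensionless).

lx = lm/m² (illuminance = luminous flux per area),
    = m⁻²·cd.
Combining: lx·A⁻¹ = (m⁻²·cd) · A⁻¹ = m⁻²·A⁻¹·cd.

m⁻²·A⁻¹·cd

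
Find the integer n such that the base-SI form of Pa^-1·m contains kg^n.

-1

Pa = N/m² (pressure = force per area),
    = kg·m⁻¹·s⁻².
So Pa⁻¹ = kg⁻¹·m·s².
Combining: Pa⁻¹·m = (kg⁻¹·m·s²) · m = kg⁻¹·m²·s².
The exponent of kg is -1.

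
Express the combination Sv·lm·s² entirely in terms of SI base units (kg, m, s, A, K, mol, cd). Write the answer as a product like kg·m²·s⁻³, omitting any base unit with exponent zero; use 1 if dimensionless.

m²·cd

Sv = m²·s⁻².
lm = cd.
Combining: Sv·lm·s² = (m²·s⁻²) · cd · s² = m²·cd.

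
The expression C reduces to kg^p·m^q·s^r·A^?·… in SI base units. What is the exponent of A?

1

C = A·s = s·A (charge = current × time).
The exponent of A is 1.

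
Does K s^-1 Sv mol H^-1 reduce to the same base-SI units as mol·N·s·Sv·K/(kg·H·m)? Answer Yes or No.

Left side:
  Sv = J/kg (equivalent dose = energy per mass),
      = m²·s⁻².
  H = Wb/A (inductance = flux per current),
      = kg·m²·s⁻²·A⁻².
  So H⁻¹ = kg⁻¹·m⁻²·s²·A².
  Combining: K·s⁻¹·Sv·mol·H⁻¹ = K · s⁻¹ · (m²·s⁻²) · mol · (kg⁻¹·m⁻²·s²·A²) = kg⁻¹·s⁻¹·A²·K·mol.
Right side:
  N = kg·m·s⁻².
  H = kg·m²·s⁻²·A⁻².
  So H⁻¹ = kg⁻¹·m⁻²·s²·A².
  Sv = m²·s⁻².
  Combining: mol·kg⁻¹·N·s·H⁻¹·m⁻¹·Sv·K = mol · kg⁻¹ · (kg·m·s⁻²) · s · (kg⁻¹·m⁻²·s²·A²) · m⁻¹ · (m²·s⁻²) · K = kg⁻¹·s⁻¹·A²·K·mol.
Both reduce to kg⁻¹·s⁻¹·A²·K·mol.

Yes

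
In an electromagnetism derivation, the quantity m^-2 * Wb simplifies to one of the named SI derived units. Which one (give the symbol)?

T

Wb = V·s (flux: a volt is a weber per second),
    = kg·m²·s⁻²·A⁻¹.
Combining: m⁻²·Wb = m⁻² · (kg·m²·s⁻²·A⁻¹) = kg·s⁻²·A⁻¹.
kg·s⁻²·A⁻¹ is the base-SI form of the tesla.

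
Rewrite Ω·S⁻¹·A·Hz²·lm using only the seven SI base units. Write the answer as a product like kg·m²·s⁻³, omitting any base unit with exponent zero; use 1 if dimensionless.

kg²·m⁴·s⁻⁸·A⁻³·cd

Ω = V/A (resistance = voltage per current),
    = kg·m²·s⁻³·A⁻².
S = 1/Ω (conductance is reciprocal resistance),
    = kg⁻¹·m⁻²·s³·A².
So S⁻¹ = kg·m²·s⁻³·A⁻².
Hz = 1/s = s⁻¹ (frequency is cycles per second).
So Hz² = s⁻².
lm = cd·sr = cd (luminous flux; sr is dimensionless).
Combining: Ω·S⁻¹·A·Hz²·lm = (kg·m²·s⁻³·A⁻²) · (kg·m²·s⁻³·A⁻²) · A · s⁻² · cd = kg²·m⁴·s⁻⁸·A⁻³·cd.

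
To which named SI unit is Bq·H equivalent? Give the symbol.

Ω

Bq = s⁻¹.
H = kg·m²·s⁻²·A⁻².
Combining: Bq·H = s⁻¹ · (kg·m²·s⁻²·A⁻²) = kg·m²·s⁻³·A⁻².
kg·m²·s⁻³·A⁻² is the base-SI form of the ohm.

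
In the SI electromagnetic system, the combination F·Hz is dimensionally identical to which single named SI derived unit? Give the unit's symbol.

S

F = C/V (capacitance = charge per voltage),
    = A·s/(kg·m²·s⁻³·A⁻¹) (substituting C and V),
    = kg⁻¹·m⁻²·s⁴·A².
Hz = 1/s = s⁻¹ (frequency is cycles per second).
Combining: F·Hz = (kg⁻¹·m⁻²·s⁴·A²) · s⁻¹ = kg⁻¹·m⁻²·s³·A².
kg⁻¹·m⁻²·s³·A² is the base-SI form of the siemens.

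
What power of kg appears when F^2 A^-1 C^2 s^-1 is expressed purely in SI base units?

F = C/V (capacitance = charge per voltage),
    = A·s/(kg·m²·s⁻³·A⁻¹) (substituting C and V),
    = kg⁻¹·m⁻²·s⁴·A².
So F² = kg⁻²·m⁻⁴·s⁸·A⁴.
C = A·s = s·A (charge = current × time).
So C² = s²·A².
Combining: F²·A⁻¹·C²·s⁻¹ = (kg⁻²·m⁻⁴·s⁸·A⁴) · A⁻¹ · (s²·A²) · s⁻¹ = kg⁻²·m⁻⁴·s⁹·A⁵.
The exponent of kg is -2.

-2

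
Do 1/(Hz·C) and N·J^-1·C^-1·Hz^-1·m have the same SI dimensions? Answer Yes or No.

Yes

Left side:
  Hz = s⁻¹.
  So Hz⁻¹ = s.
  C = s·A.
  So C⁻¹ = s⁻¹·A⁻¹.
  Combining: Hz⁻¹·C⁻¹ = s · (s⁻¹·A⁻¹) = A⁻¹.
Right side:
  N = kg·m·s⁻².
  J = kg·m²·s⁻².
  So J⁻¹ = kg⁻¹·m⁻²·s².
  C = s·A.
  So C⁻¹ = s⁻¹·A⁻¹.
  Hz = s⁻¹.
  So Hz⁻¹ = s.
  Combining: N·J⁻¹·C⁻¹·Hz⁻¹·m = (kg·m·s⁻²) · (kg⁻¹·m⁻²·s²) · (s⁻¹·A⁻¹) · s · m = A⁻¹.
Both reduce to A⁻¹.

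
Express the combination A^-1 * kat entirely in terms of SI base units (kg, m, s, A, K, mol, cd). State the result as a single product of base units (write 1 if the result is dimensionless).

kat = mol/s = s⁻¹·mol (catalytic activity).
Combining: A⁻¹·kat = A⁻¹ · (s⁻¹·mol) = s⁻¹·A⁻¹·mol.

s⁻¹·A⁻¹·mol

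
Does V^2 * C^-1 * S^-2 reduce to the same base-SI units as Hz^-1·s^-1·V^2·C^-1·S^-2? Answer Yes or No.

Yes

Left side:
  V = W/A (potential = power per current),
      = kg·m²·s⁻³·A⁻¹.
  So V² = kg²·m⁴·s⁻⁶·A⁻².
  C = A·s = s·A (charge = current × time).
  So C⁻¹ = s⁻¹·A⁻¹.
  S = 1/Ω (conductance is reciprocal resistance),
      = kg⁻¹·m⁻²·s³·A².
  So S⁻² = kg²·m⁴·s⁻⁶·A⁻⁴.
  Combining: V²·C⁻¹·S⁻² = (kg²·m⁴·s⁻⁶·A⁻²) · (s⁻¹·A⁻¹) · (kg²·m⁴·s⁻⁶·A⁻⁴) = kg⁴·m⁸·s⁻¹³·A⁻⁷.
Right side:
  Hz = 1/s = s⁻¹ (frequency is cycles per second).
  So Hz⁻¹ = s.
  V = W/A (potential = power per current),
      = kg·m²·s⁻³·A⁻¹.
  So V² = kg²·m⁴·s⁻⁶·A⁻².
  C = A·s = s·A (charge = current × time).
  So C⁻¹ = s⁻¹·A⁻¹.
  S = 1/Ω (conductance is reciprocal resistance),
      = kg⁻¹·m⁻²·s³·A².
  So S⁻² = kg²·m⁴·s⁻⁶·A⁻⁴.
  Combining: Hz⁻¹·s⁻¹·V²·C⁻¹·S⁻² = s · s⁻¹ · (kg²·m⁴·s⁻⁶·A⁻²) · (s⁻¹·A⁻¹) · (kg²·m⁴·s⁻⁶·A⁻⁴) = kg⁴·m⁸·s⁻¹³·A⁻⁷.
Both reduce to kg⁴·m⁸·s⁻¹³·A⁻⁷.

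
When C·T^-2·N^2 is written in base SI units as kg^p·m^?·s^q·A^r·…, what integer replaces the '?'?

2

C = A·s = s·A (charge = current × time).
T = Wb/m² (flux density = flux per area),
    = kg·s⁻²·A⁻¹.
So T⁻² = kg⁻²·s⁴·A².
N = kg·m/s² = kg·m·s⁻² (force = mass × acceleration).
So N² = kg²·m²·s⁻⁴.
Combining: C·T⁻²·N² = (s·A) · (kg⁻²·s⁴·A²) · (kg²·m²·s⁻⁴) = m²·s·A³.
The exponent of m is 2.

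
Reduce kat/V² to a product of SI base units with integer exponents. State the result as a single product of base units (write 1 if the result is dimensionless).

V = W/A (potential = power per current),
    = kg·m²·s⁻³·A⁻¹.
So V⁻² = kg⁻²·m⁻⁴·s⁶·A².
kat = mol/s = s⁻¹·mol (catalytic activity).
Combining: V⁻²·kat = (kg⁻²·m⁻⁴·s⁶·A²) · (s⁻¹·mol) = kg⁻²·m⁻⁴·s⁵·A²·mol.

kg⁻²·m⁻⁴·s⁵·A²·mol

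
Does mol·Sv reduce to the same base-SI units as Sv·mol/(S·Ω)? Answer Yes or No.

Left side:
  Sv = m²·s⁻².
  Combining: mol·Sv = mol · (m²·s⁻²) = m²·s⁻²·mol.
Right side:
  Sv = J/kg (equivalent dose = energy per mass),
      = m²·s⁻².
  S = 1/Ω (conductance is reciprocal resistance),
      = kg⁻¹·m⁻²·s³·A².
  So S⁻¹ = kg·m²·s⁻³·A⁻².
  Ω = V/A (resistance = voltage per current),
      = kg·m²·s⁻³·A⁻².
  So Ω⁻¹ = kg⁻¹·m⁻²·s³·A².
  Combining: Sv·S⁻¹·mol·Ω⁻¹ = (m²·s⁻²) · (kg·m²·s⁻³·A⁻²) · mol · (kg⁻¹·m⁻²·s³·A²) = m²·s⁻²·mol.
Both reduce to m²·s⁻²·mol.

Yes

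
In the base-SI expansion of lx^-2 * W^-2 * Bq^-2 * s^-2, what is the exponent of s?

6

lx = lm/m² (illuminance = luminous flux per area),
    = m⁻²·cd.
So lx⁻² = m⁴·cd⁻².
W = J/s (power = energy per time),
    = kg·m²·s⁻³.
So W⁻² = kg⁻²·m⁻⁴·s⁶.
Bq = 1/s = s⁻¹ (activity is decays per second).
So Bq⁻² = s².
Combining: lx⁻²·W⁻²·Bq⁻²·s⁻² = (m⁴·cd⁻²) · (kg⁻²·m⁻⁴·s⁶) · s² · s⁻² = kg⁻²·s⁶·cd⁻².
The exponent of s is 6.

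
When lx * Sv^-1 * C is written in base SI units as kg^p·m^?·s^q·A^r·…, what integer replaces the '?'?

lx = lm/m² (illuminance = luminous flux per area),
    = m⁻²·cd.
Sv = J/kg (equivalent dose = energy per mass),
    = m²·s⁻².
So Sv⁻¹ = m⁻²·s².
C = A·s = s·A (charge = current × time).
Combining: lx·Sv⁻¹·C = (m⁻²·cd) · (m⁻²·s²) · (s·A) = m⁻⁴·s³·A·cd.
The exponent of m is -4.

-4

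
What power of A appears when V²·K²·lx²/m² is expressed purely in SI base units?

-2

V = W/A (potential = power per current),
    = kg·m²·s⁻³·A⁻¹.
So V² = kg²·m⁴·s⁻⁶·A⁻².
lx = lm/m² (illuminance = luminous flux per area),
    = m⁻²·cd.
So lx² = m⁻⁴·cd².
Combining: m⁻²·V²·K²·lx² = m⁻² · (kg²·m⁴·s⁻⁶·A⁻²) · K² · (m⁻⁴·cd²) = kg²·m⁻²·s⁻⁶·A⁻²·K²·cd².
The exponent of A is -2.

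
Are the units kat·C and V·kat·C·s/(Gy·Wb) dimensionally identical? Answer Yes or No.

No

Left side:
  kat = s⁻¹·mol.
  C = s·A.
  Combining: kat·C = (s⁻¹·mol) · (s·A) = A·mol.
Right side:
  V = W/A (potential = power per current),
      = kg·m²·s⁻³·A⁻¹.
  Gy = J/kg (absorbed dose = energy per mass),
      = m²·s⁻².
  So Gy⁻¹ = m⁻²·s².
  kat = mol/s = s⁻¹·mol (catalytic activity).
  Wb = V·s (flux: a volt is a weber per second),
      = kg·m²·s⁻²·A⁻¹.
  So Wb⁻¹ = kg⁻¹·m⁻²·s²·A.
  C = A·s = s·A (charge = current × time).
  Combining: V·Gy⁻¹·kat·Wb⁻¹·C·s = (kg·m²·s⁻³·A⁻¹) · (m⁻²·s²) · (s⁻¹·mol) · (kg⁻¹·m⁻²·s²·A) · (s·A) · s = m⁻²·s²·A·mol.
Left is A·mol; right is m⁻²·s²·A·mol — different.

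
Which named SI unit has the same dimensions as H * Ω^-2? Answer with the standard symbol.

F

H = kg·m²·s⁻²·A⁻².
Ω = kg·m²·s⁻³·A⁻².
So Ω⁻² = kg⁻²·m⁻⁴·s⁶·A⁴.
Combining: H·Ω⁻² = (kg·m²·s⁻²·A⁻²) · (kg⁻²·m⁻⁴·s⁶·A⁴) = kg⁻¹·m⁻²·s⁴·A².
kg⁻¹·m⁻²·s⁴·A² is the base-SI form of the farad.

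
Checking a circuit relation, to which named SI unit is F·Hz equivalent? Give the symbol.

S

F = C/V (capacitance = charge per voltage),
    = A·s/(kg·m²·s⁻³·A⁻¹) (substituting C and V),
    = kg⁻¹·m⁻²·s⁴·A².
Hz = 1/s = s⁻¹ (frequency is cycles per second).
Combining: F·Hz = (kg⁻¹·m⁻²·s⁴·A²) · s⁻¹ = kg⁻¹·m⁻²·s³·A².
kg⁻¹·m⁻²·s³·A² is the base-SI form of the siemens.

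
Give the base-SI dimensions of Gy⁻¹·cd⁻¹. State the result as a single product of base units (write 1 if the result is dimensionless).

Gy = J/kg (absorbed dose = energy per mass),
    = m²·s⁻².
So Gy⁻¹ = m⁻²·s².
Combining: Gy⁻¹·cd⁻¹ = (m⁻²·s²) · cd⁻¹ = m⁻²·s²·cd⁻¹.

m⁻²·s²·cd⁻¹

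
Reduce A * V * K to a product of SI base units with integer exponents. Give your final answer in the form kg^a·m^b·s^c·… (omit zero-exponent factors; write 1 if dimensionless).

V = kg·m²·s⁻³·A⁻¹.
Combining: A·V·K = A · (kg·m²·s⁻³·A⁻¹) · K = kg·m²·s⁻³·K.

kg·m²·s⁻³·K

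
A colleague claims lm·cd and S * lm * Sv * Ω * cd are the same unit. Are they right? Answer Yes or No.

No

Left side:
  lm = cd.
  Combining: lm·cd = cd · cd = cd².
Right side:
  S = 1/Ω (conductance is reciprocal resistance),
      = kg⁻¹·m⁻²·s³·A².
  lm = cd·sr = cd (luminous flux; sr is dimensionless).
  Sv = J/kg (equivalent dose = energy per mass),
      = m²·s⁻².
  Ω = V/A (resistance = voltage per current),
      = kg·m²·s⁻³·A⁻².
  Combining: S·lm·Sv·Ω·cd = (kg⁻¹·m⁻²·s³·A²) · cd · (m²·s⁻²) · (kg·m²·s⁻³·A⁻²) · cd = m²·s⁻²·cd².
Left is cd²; right is m²·s⁻²·cd² — different.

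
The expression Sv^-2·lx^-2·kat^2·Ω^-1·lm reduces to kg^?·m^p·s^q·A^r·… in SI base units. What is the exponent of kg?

Sv = m²·s⁻².
So Sv⁻² = m⁻⁴·s⁴.
lx = m⁻²·cd.
So lx⁻² = m⁴·cd⁻².
kat = s⁻¹·mol.
So kat² = s⁻²·mol².
Ω = kg·m²·s⁻³·A⁻².
So Ω⁻¹ = kg⁻¹·m⁻²·s³·A².
lm = cd.
Combining: Sv⁻²·lx⁻²·kat²·Ω⁻¹·lm = (m⁻⁴·s⁴) · (m⁴·cd⁻²) · (s⁻²·mol²) · (kg⁻¹·m⁻²·s³·A²) · cd = kg⁻¹·m⁻²·s⁵·A²·mol²·cd⁻¹.
The exponent of kg is -1.

-1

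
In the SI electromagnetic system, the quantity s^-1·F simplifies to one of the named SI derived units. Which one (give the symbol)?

S

F = C/V (capacitance = charge per voltage),
    = A·s/(kg·m²·s⁻³·A⁻¹) (substituting C and V),
    = kg⁻¹·m⁻²·s⁴·A².
Combining: s⁻¹·F = s⁻¹ · (kg⁻¹·m⁻²·s⁴·A²) = kg⁻¹·m⁻²·s³·A².
kg⁻¹·m⁻²·s³·A² is the base-SI form of the siemens.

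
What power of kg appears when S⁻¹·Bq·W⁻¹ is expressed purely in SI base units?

S = 1/Ω (conductance is reciprocal resistance),
    = kg⁻¹·m⁻²·s³·A².
So S⁻¹ = kg·m²·s⁻³·A⁻².
Bq = 1/s = s⁻¹ (activity is decays per second).
W = J/s (power = energy per time),
    = kg·m²·s⁻³.
So W⁻¹ = kg⁻¹·m⁻²·s³.
Combining: S⁻¹·Bq·W⁻¹ = (kg·m²·s⁻³·A⁻²) · s⁻¹ · (kg⁻¹·m⁻²·s³) = s⁻¹·A⁻².
The exponent of kg is 0.

0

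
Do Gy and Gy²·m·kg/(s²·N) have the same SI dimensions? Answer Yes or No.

No

Left side:
  Gy = m²·s⁻².
Right side:
  Gy = m²·s⁻².
  So Gy² = m⁴·s⁻⁴.
  N = kg·m·s⁻².
  So N⁻¹ = kg⁻¹·m⁻¹·s².
  Combining: s⁻²·Gy²·m·kg·N⁻¹ = s⁻² · (m⁴·s⁻⁴) · m · kg · (kg⁻¹·m⁻¹·s²) = m⁴·s⁻⁴.
Left is m²·s⁻²; right is m⁴·s⁻⁴ — different.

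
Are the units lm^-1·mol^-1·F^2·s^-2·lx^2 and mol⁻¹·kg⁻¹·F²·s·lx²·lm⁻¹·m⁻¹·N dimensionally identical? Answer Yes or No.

Left side:
  lm = cd·sr = cd (luminous flux; sr is dimensionless).
  So lm⁻¹ = cd⁻¹.
  F = C/V (capacitance = charge per voltage),
      = A·s/(kg·m²·s⁻³·A⁻¹) (substituting C and V),
      = kg⁻¹·m⁻²·s⁴·A².
  So F² = kg⁻²·m⁻⁴·s⁸·A⁴.
  lx = lm/m² (illuminance = luminous flux per area),
      = m⁻²·cd.
  So lx² = m⁻⁴·cd².
  Combining: lm⁻¹·mol⁻¹·F²·s⁻²·lx² = cd⁻¹ · mol⁻¹ · (kg⁻²·m⁻⁴·s⁸·A⁴) · s⁻² · (m⁻⁴·cd²) = kg⁻²·m⁻⁸·s⁶·A⁴·mol⁻¹·cd.
Right side:
  F = C/V (capacitance = charge per voltage),
      = A·s/(kg·m²·s⁻³·A⁻¹) (substituting C and V),
      = kg⁻¹·m⁻²·s⁴·A².
  So F² = kg⁻²·m⁻⁴·s⁸·A⁴.
  lx = lm/m² (illuminance = luminous flux per area),
      = m⁻²·cd.
  So lx² = m⁻⁴·cd².
  lm = cd·sr = cd (luminous flux; sr is dimensionless).
  So lm⁻¹ = cd⁻¹.
  N = kg·m/s² = kg·m·s⁻² (force = mass × acceleration).
  Combining: mol⁻¹·kg⁻¹·F²·s·lx²·lm⁻¹·m⁻¹·N = mol⁻¹ · kg⁻¹ · (kg⁻²·m⁻⁴·s⁸·A⁴) · s · (m⁻⁴·cd²) · cd⁻¹ · m⁻¹ · (kg·m·s⁻²) = kg⁻²·m⁻⁸·s⁷·A⁴·mol⁻¹·cd.
Left is kg⁻²·m⁻⁸·s⁶·A⁴·mol⁻¹·cd; right is kg⁻²·m⁻⁸·s⁷·A⁴·mol⁻¹·cd — different.

No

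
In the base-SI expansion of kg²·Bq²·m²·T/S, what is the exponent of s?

Bq = s⁻¹.
So Bq² = s⁻².
S = kg⁻¹·m⁻²·s³·A².
So S⁻¹ = kg·m²·s⁻³·A⁻².
T = kg·s⁻²·A⁻¹.
Combining: kg²·Bq²·m²·S⁻¹·T = kg² · s⁻² · m² · (kg·m²·s⁻³·A⁻²) · (kg·s⁻²·A⁻¹) = kg⁴·m⁴·s⁻⁷·A⁻³.
The exponent of s is -7.

-7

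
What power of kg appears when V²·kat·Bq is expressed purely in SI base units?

V = W/A (potential = power per current),
    = kg·m²·s⁻³·A⁻¹.
So V² = kg²·m⁴·s⁻⁶·A⁻².
kat = mol/s = s⁻¹·mol (catalytic activity).
Bq = 1/s = s⁻¹ (activity is decays per second).
Combining: V²·kat·Bq = (kg²·m⁴·s⁻⁶·A⁻²) · (s⁻¹·mol) · s⁻¹ = kg²·m⁴·s⁻⁸·A⁻²·mol.
The exponent of kg is 2.

2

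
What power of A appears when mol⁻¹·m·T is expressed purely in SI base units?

-1

T = Wb/m² (flux density = flux per area),
    = kg·s⁻²·A⁻¹.
Combining: mol⁻¹·m·T = mol⁻¹ · m · (kg·s⁻²·A⁻¹) = kg·m·s⁻²·A⁻¹·mol⁻¹.
The exponent of A is -1.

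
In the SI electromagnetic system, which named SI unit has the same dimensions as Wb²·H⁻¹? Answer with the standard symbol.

J

Wb = V·s (flux: a volt is a weber per second),
    = kg·m²·s⁻²·A⁻¹.
So Wb² = kg²·m⁴·s⁻⁴·A⁻².
H = Wb/A (inductance = flux per current),
    = kg·m²·s⁻²·A⁻².
So H⁻¹ = kg⁻¹·m⁻²·s²·A².
Combining: Wb²·H⁻¹ = (kg²·m⁴·s⁻⁴·A⁻²) · (kg⁻¹·m⁻²·s²·A²) = kg·m²·s⁻².
kg·m²·s⁻² is the base-SI form of the joule.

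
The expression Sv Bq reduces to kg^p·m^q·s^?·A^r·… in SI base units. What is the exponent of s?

Sv = m²·s⁻².
Bq = s⁻¹.
Combining: Sv·Bq = (m²·s⁻²) · s⁻¹ = m²·s⁻³.
The exponent of s is -3.

-3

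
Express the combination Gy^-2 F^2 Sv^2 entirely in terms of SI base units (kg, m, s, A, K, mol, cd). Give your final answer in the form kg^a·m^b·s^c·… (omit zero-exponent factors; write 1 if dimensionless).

kg⁻²·m⁻⁴·s⁸·A⁴

Gy = J/kg (absorbed dose = energy per mass),
    = m²·s⁻².
So Gy⁻² = m⁻⁴·s⁴.
F = C/V (capacitance = charge per voltage),
    = A·s/(kg·m²·s⁻³·A⁻¹) (substituting C and V),
    = kg⁻¹·m⁻²·s⁴·A².
So F² = kg⁻²·m⁻⁴·s⁸·A⁴.
Sv = J/kg (equivalent dose = energy per mass),
    = m²·s⁻².
So Sv² = m⁴·s⁻⁴.
Combining: Gy⁻²·F²·Sv² = (m⁻⁴·s⁴) · (kg⁻²·m⁻⁴·s⁸·A⁴) · (m⁴·s⁻⁴) = kg⁻²·m⁻⁴·s⁸·A⁴.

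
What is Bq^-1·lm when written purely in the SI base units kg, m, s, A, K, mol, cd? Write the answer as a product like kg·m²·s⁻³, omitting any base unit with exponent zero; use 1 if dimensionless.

s·cd

Bq = 1/s = s⁻¹ (activity is decays per second).
So Bq⁻¹ = s.
lm = cd·sr = cd (luminous flux; sr is dimensionless).
Combining: Bq⁻¹·lm = s · cd = s·cd.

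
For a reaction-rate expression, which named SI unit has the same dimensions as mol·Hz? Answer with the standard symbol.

Hz = 1/s = s⁻¹ (frequency is cycles per second).
Combining: mol·Hz = mol · s⁻¹ = s⁻¹·mol.
s⁻¹·mol is the base-SI form of the katal.

kat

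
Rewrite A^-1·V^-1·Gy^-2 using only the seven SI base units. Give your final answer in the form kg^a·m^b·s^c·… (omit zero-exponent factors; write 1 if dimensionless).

kg⁻¹·m⁻⁶·s⁷

V = kg·m²·s⁻³·A⁻¹.
So V⁻¹ = kg⁻¹·m⁻²·s³·A.
Gy = m²·s⁻².
So Gy⁻² = m⁻⁴·s⁴.
Combining: A⁻¹·V⁻¹·Gy⁻² = A⁻¹ · (kg⁻¹·m⁻²·s³·A) · (m⁻⁴·s⁴) = kg⁻¹·m⁻⁶·s⁷.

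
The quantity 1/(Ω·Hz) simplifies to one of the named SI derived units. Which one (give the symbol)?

F

Ω = V/A (resistance = voltage per current),
    = kg·m²·s⁻³·A⁻².
So Ω⁻¹ = kg⁻¹·m⁻²·s³·A².
Hz = 1/s = s⁻¹ (frequency is cycles per second).
So Hz⁻¹ = s.
Combining: Ω⁻¹·Hz⁻¹ = (kg⁻¹·m⁻²·s³·A²) · s = kg⁻¹·m⁻²·s⁴·A².
kg⁻¹·m⁻²·s⁴·A² is the base-SI form of the farad.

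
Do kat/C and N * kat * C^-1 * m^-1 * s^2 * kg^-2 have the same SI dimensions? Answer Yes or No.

Left side:
  C = s·A.
  So C⁻¹ = s⁻¹·A⁻¹.
  kat = s⁻¹·mol.
  Combining: C⁻¹·kat = (s⁻¹·A⁻¹) · (s⁻¹·mol) = s⁻²·A⁻¹·mol.
Right side:
  N = kg·m·s⁻².
  kat = s⁻¹·mol.
  C = s·A.
  So C⁻¹ = s⁻¹·A⁻¹.
  Combining: N·kat·C⁻¹·m⁻¹·s²·kg⁻² = (kg·m·s⁻²) · (s⁻¹·mol) · (s⁻¹·A⁻¹) · m⁻¹ · s² · kg⁻² = kg⁻¹·s⁻²·A⁻¹·mol.
Left is s⁻²·A⁻¹·mol; right is kg⁻¹·s⁻²·A⁻¹·mol — different.

No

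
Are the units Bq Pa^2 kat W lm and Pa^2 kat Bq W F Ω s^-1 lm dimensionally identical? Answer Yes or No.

Left side:
  Bq = 1/s = s⁻¹ (activity is decays per second).
  Pa = N/m² (pressure = force per area),
      = kg·m⁻¹·s⁻².
  So Pa² = kg²·m⁻²·s⁻⁴.
  kat = mol/s = s⁻¹·mol (catalytic activity).
  W = J/s (power = energy per time),
      = kg·m²·s⁻³.
  lm = cd·sr = cd (luminous flux; sr is dimensionless).
  Combining: Bq·Pa²·kat·W·lm = s⁻¹ · (kg²·m⁻²·s⁻⁴) · (s⁻¹·mol) · (kg·m²·s⁻³) · cd = kg³·s⁻⁹·mol·cd.
Right side:
  Pa = kg·m⁻¹·s⁻².
  So Pa² = kg²·m⁻²·s⁻⁴.
  kat = s⁻¹·mol.
  Bq = s⁻¹.
  W = kg·m²·s⁻³.
  F = kg⁻¹·m⁻²·s⁴·A².
  Ω = kg·m²·s⁻³·A⁻².
  lm = cd.
  Combining: Pa²·kat·Bq·W·F·Ω·s⁻¹·lm = (kg²·m⁻²·s⁻⁴) · (s⁻¹·mol) · s⁻¹ · (kg·m²·s⁻³) · (kg⁻¹·m⁻²·s⁴·A²) · (kg·m²·s⁻³·A⁻²) · s⁻¹ · cd = kg³·s⁻⁹·mol·cd.
Both reduce to kg³·s⁻⁹·mol·cd.

Yes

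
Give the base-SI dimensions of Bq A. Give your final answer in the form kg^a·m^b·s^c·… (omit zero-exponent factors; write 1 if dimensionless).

s⁻¹·A

Bq = 1/s = s⁻¹ (activity is decays per second).
Combining: Bq·A = s⁻¹ · A = s⁻¹·A.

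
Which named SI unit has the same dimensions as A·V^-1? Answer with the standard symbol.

V = W/A (potential = power per current),
    = kg·m²·s⁻³·A⁻¹.
So V⁻¹ = kg⁻¹·m⁻²·s³·A.
Combining: A·V⁻¹ = A · (kg⁻¹·m⁻²·s³·A) = kg⁻¹·m⁻²·s³·A².
kg⁻¹·m⁻²·s³·A² is the base-SI form of the siemens.

S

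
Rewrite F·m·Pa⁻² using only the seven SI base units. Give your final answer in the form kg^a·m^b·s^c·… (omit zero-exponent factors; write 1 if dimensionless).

kg⁻³·m·s⁸·A²

F = C/V (capacitance = charge per voltage),
    = A·s/(kg·m²·s⁻³·A⁻¹) (substituting C and V),
    = kg⁻¹·m⁻²·s⁴·A².
Pa = N/m² (pressure = force per area),
    = kg·m⁻¹·s⁻².
So Pa⁻² = kg⁻²·m²·s⁴.
Combining: F·m·Pa⁻² = (kg⁻¹·m⁻²·s⁴·A²) · m · (kg⁻²·m²·s⁴) = kg⁻³·m·s⁸·A².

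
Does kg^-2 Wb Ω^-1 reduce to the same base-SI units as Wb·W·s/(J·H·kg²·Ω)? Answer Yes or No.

Left side:
  Wb = kg·m²·s⁻²·A⁻¹.
  Ω = kg·m²·s⁻³·A⁻².
  So Ω⁻¹ = kg⁻¹·m⁻²·s³·A².
  Combining: kg⁻²·Wb·Ω⁻¹ = kg⁻² · (kg·m²·s⁻²·A⁻¹) · (kg⁻¹·m⁻²·s³·A²) = kg⁻²·s·A.
Right side:
  J = N·m (work = force × distance),
      = kg·m²·s⁻².
  So J⁻¹ = kg⁻¹·m⁻²·s².
  H = Wb/A (inductance = flux per current),
      = kg·m²·s⁻²·A⁻².
  So H⁻¹ = kg⁻¹·m⁻²·s²·A².
  Ω = V/A (resistance = voltage per current),
      = kg·m²·s⁻³·A⁻².
  So Ω⁻¹ = kg⁻¹·m⁻²·s³·A².
  Wb = V·s (flux: a volt is a weber per second),
      = kg·m²·s⁻²·A⁻¹.
  W = J/s (power = energy per time),
      = kg·m²·s⁻³.
  Combining: J⁻¹·H⁻¹·kg⁻²·Ω⁻¹·Wb·W·s = (kg⁻¹·m⁻²·s²) · (kg⁻¹·m⁻²·s²·A²) · kg⁻² · (kg⁻¹·m⁻²·s³·A²) · (kg·m²·s⁻²·A⁻¹) · (kg·m²·s⁻³) · s = kg⁻³·m⁻²·s³·A³.
Left is kg⁻²·s·A; right is kg⁻³·m⁻²·s³·A³ — different.

No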